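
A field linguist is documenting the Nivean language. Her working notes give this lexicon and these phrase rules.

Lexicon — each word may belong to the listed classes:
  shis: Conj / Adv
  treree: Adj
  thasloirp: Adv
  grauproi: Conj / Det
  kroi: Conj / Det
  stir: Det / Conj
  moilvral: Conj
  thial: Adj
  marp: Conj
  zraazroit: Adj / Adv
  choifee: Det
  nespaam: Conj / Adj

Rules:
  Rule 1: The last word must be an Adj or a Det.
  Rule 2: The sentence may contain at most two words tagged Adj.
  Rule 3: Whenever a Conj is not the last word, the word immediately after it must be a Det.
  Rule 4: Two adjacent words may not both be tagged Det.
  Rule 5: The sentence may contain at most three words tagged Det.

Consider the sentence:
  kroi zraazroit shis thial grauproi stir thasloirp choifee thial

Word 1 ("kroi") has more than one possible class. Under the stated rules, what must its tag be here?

Candidates per position — 1:kroi {Conj,Det}; 2:zraazroit {Adj,Adv}; 3:shis {Conj,Adv}; 4:thial {Adj}; 5:grauproi {Conj,Det}; 6:stir {Det,Conj}; 7:thasloirp {Adv}; 8:choifee {Det}; 9:thial {Adj}.
Position 1: tagging it Conj would leave rule 3 unsatisfiable, so it must be Det.
Position 2: tagging it Adj would leave rule 2 unsatisfiable, so it must be Adv.
Position 3: tagging it Conj would leave rule 3 unsatisfiable, so it must be Adv.
Position 6: tagging it Conj would leave rule 3 unsatisfiable, so it must be Det.
Position 5: tagging it Det would leave rule 4 unsatisfiable, so it must be Conj.
The unique satisfying tagging is: Det Adv Adv Adj Conj Det Adv Det Adj.
Check: rule 1 ✓; rule 2 ✓; rule 3 ✓; rule 4 ✓; rule 5 ✓.

Det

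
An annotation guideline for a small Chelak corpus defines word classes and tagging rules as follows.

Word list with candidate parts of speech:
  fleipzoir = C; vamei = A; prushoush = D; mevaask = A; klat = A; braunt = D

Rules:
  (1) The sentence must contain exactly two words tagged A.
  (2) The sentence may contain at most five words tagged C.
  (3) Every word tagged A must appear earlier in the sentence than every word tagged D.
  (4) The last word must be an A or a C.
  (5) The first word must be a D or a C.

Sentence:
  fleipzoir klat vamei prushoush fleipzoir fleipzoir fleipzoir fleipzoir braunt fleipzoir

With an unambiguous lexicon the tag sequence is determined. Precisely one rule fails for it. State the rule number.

Fixed tagging: C A A D C C C C D C.
Applying the rules: R1 holds, R2 violated, R3 holds, R4 holds, R5 holds.
Only rule 2 fails.

2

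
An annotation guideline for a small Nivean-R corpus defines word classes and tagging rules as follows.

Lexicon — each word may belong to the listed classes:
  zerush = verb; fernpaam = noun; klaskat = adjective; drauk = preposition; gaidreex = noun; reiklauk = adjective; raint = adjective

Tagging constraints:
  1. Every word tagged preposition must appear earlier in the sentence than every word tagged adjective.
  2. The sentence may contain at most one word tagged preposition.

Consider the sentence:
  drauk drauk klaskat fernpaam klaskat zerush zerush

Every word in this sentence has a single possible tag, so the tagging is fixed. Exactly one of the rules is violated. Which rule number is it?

Fixed tagging: preposition preposition adjective noun adjective verb verb.
Rule check: R1 ✓, R2 ✗.
Only rule 2 fails.

2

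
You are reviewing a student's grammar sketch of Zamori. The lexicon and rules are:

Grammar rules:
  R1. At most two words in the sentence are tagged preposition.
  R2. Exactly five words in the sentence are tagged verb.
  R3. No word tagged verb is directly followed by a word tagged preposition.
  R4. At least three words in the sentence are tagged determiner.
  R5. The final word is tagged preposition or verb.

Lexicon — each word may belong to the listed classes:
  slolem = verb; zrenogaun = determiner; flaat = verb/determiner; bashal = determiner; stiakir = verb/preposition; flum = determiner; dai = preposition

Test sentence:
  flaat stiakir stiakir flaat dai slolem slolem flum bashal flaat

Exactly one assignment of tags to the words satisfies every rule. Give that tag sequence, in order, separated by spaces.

Candidates per position — 1:flaat {verb,determiner}; 2:stiakir {verb,preposition}; 3:stiakir {verb,preposition}; 4:flaat {verb,determiner}; 5:dai {preposition}; 6:slolem {verb}; 7:slolem {verb}; 8:flum {determiner}; 9:bashal {determiner}; 10:flaat {verb,determiner}.
At position 4, choosing verb makes rule 3 impossible to satisfy; hence determiner.
At position 10, choosing determiner makes rule 5 impossible to satisfy; hence verb.
The remaining ambiguous positions (1, 2, 3) are resolved jointly — only one combination satisfies every rule.
The only consistent sequence is: determiner verb verb determiner preposition verb verb determiner determiner verb.
Checking: rule 1 satisfied; rule 2 satisfied; rule 3 satisfied; rule 4 satisfied; rule 5 satisfied.

determiner verb verb determiner preposition verb verb determiner determiner verb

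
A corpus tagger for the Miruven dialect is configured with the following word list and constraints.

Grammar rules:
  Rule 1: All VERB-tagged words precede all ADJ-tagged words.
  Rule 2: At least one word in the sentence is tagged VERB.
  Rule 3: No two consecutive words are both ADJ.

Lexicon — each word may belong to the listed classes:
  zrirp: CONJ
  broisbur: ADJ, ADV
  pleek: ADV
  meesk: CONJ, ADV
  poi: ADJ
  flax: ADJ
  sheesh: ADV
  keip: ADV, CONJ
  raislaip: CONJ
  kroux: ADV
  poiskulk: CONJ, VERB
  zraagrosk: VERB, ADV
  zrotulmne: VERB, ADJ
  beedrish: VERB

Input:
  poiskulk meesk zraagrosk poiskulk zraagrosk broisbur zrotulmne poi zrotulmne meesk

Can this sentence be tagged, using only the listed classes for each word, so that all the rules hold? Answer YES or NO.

Candidates per position — 1:poiskulk {CONJ,VERB}; 2:meesk {CONJ,ADV}; 3:zraagrosk {VERB,ADV}; 4:poiskulk {CONJ,VERB}; 5:zraagrosk {VERB,ADV}; 6:broisbur {ADJ,ADV}; 7:zrotulmne {VERB,ADJ}; 8:poi {ADJ}; 9:zrotulmne {VERB,ADJ}; 10:meesk {CONJ,ADV}.
Every candidate sequence violates at least one rule; no consistent tagging exists.

NO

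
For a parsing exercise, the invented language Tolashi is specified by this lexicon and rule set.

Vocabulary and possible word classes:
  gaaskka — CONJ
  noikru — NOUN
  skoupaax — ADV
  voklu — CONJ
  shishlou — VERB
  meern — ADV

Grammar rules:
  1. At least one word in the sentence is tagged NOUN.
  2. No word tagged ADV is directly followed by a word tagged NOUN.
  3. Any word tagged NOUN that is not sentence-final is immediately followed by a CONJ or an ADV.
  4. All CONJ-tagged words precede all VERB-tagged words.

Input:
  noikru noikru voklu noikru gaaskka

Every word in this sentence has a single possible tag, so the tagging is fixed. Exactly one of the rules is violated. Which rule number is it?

Fixed tagging: NOUN NOUN CONJ NOUN CONJ.
Applying the rules: R1 ✓, R2 ✓, R3 ✗, R4 ✓.
Only rule 3 fails.

3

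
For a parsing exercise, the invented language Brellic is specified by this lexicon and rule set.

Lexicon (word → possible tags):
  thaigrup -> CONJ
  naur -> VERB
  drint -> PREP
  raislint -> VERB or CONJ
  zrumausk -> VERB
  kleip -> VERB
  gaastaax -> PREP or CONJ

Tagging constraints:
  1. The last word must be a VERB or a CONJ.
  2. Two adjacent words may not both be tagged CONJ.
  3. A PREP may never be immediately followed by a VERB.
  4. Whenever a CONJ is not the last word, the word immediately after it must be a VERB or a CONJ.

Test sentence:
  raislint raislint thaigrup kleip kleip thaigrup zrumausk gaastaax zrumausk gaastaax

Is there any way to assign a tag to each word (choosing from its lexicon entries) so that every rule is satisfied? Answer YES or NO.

YES

Candidates per position — 1:raislint {VERB,CONJ}; 2:raislint {VERB,CONJ}; 3:thaigrup {CONJ}; 4:kleip {VERB}; 5:kleip {VERB}; 6:thaigrup {CONJ}; 7:zrumausk {VERB}; 8:gaastaax {PREP,CONJ}; 9:zrumausk {VERB}; 10:gaastaax {PREP,CONJ}.
One satisfying assignment: VERB VERB CONJ VERB VERB CONJ VERB CONJ VERB CONJ.
Check: rule 1 holds; rule 2 holds; rule 3 holds; rule 4 holds.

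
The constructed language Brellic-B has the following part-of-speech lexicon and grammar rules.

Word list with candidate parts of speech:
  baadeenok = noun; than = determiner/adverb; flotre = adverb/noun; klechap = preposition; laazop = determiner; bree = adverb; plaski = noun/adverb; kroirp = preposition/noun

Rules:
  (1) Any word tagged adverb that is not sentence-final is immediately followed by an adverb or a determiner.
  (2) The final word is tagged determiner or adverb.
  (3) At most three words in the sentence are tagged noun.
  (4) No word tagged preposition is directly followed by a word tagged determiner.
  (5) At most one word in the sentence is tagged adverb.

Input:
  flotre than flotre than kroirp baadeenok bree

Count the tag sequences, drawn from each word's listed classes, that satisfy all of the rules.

Candidates per position — 1:flotre {adverb,noun}; 2:than {determiner,adverb}; 3:flotre {adverb,noun}; 4:than {determiner,adverb}; 5:kroirp {preposition,noun}; 6:baadeenok {noun}; 7:bree {adverb}.
There are 32 candidate sequences in total.
The sequences that satisfy every rule: noun determiner noun determiner preposition noun adverb.
Count = 1.

1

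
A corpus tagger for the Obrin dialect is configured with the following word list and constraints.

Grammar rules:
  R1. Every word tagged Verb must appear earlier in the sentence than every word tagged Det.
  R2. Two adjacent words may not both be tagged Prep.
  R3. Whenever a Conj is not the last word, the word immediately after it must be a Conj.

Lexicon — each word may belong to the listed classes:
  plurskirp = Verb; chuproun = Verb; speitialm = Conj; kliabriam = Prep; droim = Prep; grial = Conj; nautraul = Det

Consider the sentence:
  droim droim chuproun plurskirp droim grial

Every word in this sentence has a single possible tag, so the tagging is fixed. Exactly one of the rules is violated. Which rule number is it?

2

Fixed tagging: Prep Prep Verb Verb Prep Conj.
Checking each rule: R1 pass, R2 fail, R3 pass.
Only rule 2 fails.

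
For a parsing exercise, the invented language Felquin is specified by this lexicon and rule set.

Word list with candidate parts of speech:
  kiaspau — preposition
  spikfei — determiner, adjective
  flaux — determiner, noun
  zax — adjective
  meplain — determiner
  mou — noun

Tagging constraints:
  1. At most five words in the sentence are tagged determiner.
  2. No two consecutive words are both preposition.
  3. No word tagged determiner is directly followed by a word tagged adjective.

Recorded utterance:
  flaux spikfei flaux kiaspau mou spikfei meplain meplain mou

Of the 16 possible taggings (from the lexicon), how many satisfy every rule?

11

Candidates per position — 1:flaux {determiner,noun}; 2:spikfei {determiner,adjective}; 3:flaux {determiner,noun}; 4:kiaspau {preposition}; 5:mou {noun}; 6:spikfei {determiner,adjective}; 7:meplain {determiner}; 8:meplain {determiner}; 9:mou {noun}.
There are 16 candidate sequences in total.
Checking each against the rules leaves 11 sequences.
Count = 11.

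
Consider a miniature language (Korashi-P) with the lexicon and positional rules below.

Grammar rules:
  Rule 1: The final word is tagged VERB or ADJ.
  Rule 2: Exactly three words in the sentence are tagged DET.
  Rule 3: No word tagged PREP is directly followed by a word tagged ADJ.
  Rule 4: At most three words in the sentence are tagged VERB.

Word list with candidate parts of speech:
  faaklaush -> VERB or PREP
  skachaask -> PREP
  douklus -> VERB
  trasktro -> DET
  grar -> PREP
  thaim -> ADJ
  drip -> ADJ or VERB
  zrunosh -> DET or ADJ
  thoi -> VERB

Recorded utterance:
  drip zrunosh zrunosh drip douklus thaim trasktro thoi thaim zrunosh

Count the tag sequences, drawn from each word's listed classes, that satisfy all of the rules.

3

Candidates per position — 1:drip {ADJ,VERB}; 2:zrunosh {DET,ADJ}; 3:zrunosh {DET,ADJ}; 4:drip {ADJ,VERB}; 5:douklus {VERB}; 6:thaim {ADJ}; 7:trasktro {DET}; 8:thoi {VERB}; 9:thaim {ADJ}; 10:zrunosh {DET,ADJ}.
There are 32 candidate sequences in total.
The sequences that satisfy every rule: ADJ DET DET ADJ VERB ADJ DET VERB ADJ ADJ; ADJ DET DET VERB VERB ADJ DET VERB ADJ ADJ; VERB DET DET ADJ VERB ADJ DET VERB ADJ ADJ.
Count = 3.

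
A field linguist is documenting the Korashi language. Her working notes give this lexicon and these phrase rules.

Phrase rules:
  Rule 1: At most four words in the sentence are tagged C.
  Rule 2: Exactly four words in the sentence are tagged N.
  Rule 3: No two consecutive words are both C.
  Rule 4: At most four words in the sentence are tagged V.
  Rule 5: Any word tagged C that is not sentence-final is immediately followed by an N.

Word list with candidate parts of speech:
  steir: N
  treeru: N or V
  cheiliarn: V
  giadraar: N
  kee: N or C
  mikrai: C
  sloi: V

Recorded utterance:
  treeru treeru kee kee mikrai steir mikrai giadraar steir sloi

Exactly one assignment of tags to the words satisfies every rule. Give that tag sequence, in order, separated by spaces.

V V C N C N C N N V

Candidates per position — 1:treeru {N,V}; 2:treeru {N,V}; 3:kee {N,C}; 4:kee {N,C}; 5:mikrai {C}; 6:steir {N}; 7:mikrai {C}; 8:giadraar {N}; 9:steir {N}; 10:sloi {V}.
Position 4: C is ruled out by rule 3; that leaves N.
Position 1: N is ruled out by rule 2; that leaves V.
Position 2: N is ruled out by rule 2; that leaves V.
Position 3: N is ruled out by rule 2; that leaves C.
The unique satisfying tagging is: V V C N C N C N N V.
Rule-by-rule: rule 1 ✓; rule 2 ✓; rule 3 ✓; rule 4 ✓; rule 5 ✓.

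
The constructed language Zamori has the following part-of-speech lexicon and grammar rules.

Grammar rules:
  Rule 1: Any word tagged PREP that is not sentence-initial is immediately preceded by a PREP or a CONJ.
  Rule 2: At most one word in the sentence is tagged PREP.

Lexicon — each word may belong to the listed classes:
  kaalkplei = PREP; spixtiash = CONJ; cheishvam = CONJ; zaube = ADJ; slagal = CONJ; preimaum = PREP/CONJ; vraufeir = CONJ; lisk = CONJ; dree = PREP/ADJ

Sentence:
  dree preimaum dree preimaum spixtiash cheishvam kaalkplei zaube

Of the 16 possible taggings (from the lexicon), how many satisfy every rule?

Candidates per position — 1:dree {PREP,ADJ}; 2:preimaum {PREP,CONJ}; 3:dree {PREP,ADJ}; 4:preimaum {PREP,CONJ}; 5:spixtiash {CONJ}; 6:cheishvam {CONJ}; 7:kaalkplei {PREP}; 8:zaube {ADJ}.
There are 16 candidate sequences in total.
The sequences that satisfy every rule: ADJ CONJ ADJ CONJ CONJ CONJ PREP ADJ.
Count = 1.

1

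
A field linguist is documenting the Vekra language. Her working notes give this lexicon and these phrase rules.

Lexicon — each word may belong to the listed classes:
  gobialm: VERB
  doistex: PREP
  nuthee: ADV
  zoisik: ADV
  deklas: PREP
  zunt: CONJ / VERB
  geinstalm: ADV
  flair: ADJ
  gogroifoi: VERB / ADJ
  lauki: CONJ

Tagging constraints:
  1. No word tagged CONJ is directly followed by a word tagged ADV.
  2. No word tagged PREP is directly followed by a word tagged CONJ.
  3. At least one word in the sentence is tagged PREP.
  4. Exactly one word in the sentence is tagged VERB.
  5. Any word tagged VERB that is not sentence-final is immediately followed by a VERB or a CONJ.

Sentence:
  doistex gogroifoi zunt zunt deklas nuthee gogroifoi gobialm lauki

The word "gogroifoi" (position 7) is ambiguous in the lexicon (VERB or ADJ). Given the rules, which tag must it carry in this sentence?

Candidates per position — 1:doistex {PREP}; 2:gogroifoi {VERB,ADJ}; 3:zunt {CONJ,VERB}; 4:zunt {CONJ,VERB}; 5:deklas {PREP}; 6:nuthee {ADV}; 7:gogroifoi {VERB,ADJ}; 8:gobialm {VERB}; 9:lauki {CONJ}.
Position 2: tagging it VERB would leave rule 4 unsatisfiable, so it must be ADJ.
Position 3: tagging it VERB would leave rule 4 unsatisfiable, so it must be CONJ.
Position 4: tagging it VERB would leave rule 4 unsatisfiable, so it must be CONJ.
Position 7: tagging it VERB would leave rule 4 unsatisfiable, so it must be ADJ.
That leaves exactly one tagging: PREP ADJ CONJ CONJ PREP ADV ADJ VERB CONJ.
Verifying each rule — rule 1 satisfied; rule 2 satisfied; rule 3 satisfied; rule 4 satisfied; rule 5 satisfied.

ADJ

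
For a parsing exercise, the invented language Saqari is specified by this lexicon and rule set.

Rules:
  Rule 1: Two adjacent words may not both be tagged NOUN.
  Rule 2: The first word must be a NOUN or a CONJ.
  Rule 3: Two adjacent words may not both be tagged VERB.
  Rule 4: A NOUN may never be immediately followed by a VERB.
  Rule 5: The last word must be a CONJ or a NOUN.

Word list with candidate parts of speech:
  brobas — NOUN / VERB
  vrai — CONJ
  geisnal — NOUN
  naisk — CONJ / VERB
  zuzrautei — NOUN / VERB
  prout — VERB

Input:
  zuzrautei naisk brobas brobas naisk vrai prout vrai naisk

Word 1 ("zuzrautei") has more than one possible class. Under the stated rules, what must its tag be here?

NOUN

Candidates per position — 1:zuzrautei {NOUN,VERB}; 2:naisk {CONJ,VERB}; 3:brobas {NOUN,VERB}; 4:brobas {NOUN,VERB}; 5:naisk {CONJ,VERB}; 6:vrai {CONJ}; 7:prout {VERB}; 8:vrai {CONJ}; 9:naisk {CONJ,VERB}.
Word 1 cannot be VERB — rule 2 would then fail for every completion. It is NOUN.
Word 2 cannot be VERB — rule 4 would then fail for every completion. It is CONJ.
Word 9 cannot be VERB — rule 5 would then fail for every completion. It is CONJ.
The remaining ambiguous positions (3, 4, 5) are resolved jointly — only one combination satisfies every rule.
The unique satisfying tagging is: NOUN CONJ VERB NOUN CONJ CONJ VERB CONJ CONJ.
Check: rule 1 ✓; rule 2 ✓; rule 3 ✓; rule 4 ✓; rule 5 ✓.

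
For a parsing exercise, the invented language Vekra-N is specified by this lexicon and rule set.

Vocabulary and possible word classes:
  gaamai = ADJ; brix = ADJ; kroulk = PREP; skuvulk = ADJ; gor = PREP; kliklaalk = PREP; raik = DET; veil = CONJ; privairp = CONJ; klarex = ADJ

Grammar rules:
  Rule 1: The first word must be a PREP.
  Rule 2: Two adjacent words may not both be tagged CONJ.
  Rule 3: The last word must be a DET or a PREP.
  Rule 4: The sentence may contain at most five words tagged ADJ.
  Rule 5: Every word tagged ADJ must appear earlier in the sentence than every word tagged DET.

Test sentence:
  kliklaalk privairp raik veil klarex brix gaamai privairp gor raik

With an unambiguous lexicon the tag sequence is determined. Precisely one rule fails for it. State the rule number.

Fixed tagging: PREP CONJ DET CONJ ADJ ADJ ADJ CONJ PREP DET.
Checking each rule: R1 ok, R2 ok, R3 ok, R4 ok, R5 fails.
Only rule 5 fails.

5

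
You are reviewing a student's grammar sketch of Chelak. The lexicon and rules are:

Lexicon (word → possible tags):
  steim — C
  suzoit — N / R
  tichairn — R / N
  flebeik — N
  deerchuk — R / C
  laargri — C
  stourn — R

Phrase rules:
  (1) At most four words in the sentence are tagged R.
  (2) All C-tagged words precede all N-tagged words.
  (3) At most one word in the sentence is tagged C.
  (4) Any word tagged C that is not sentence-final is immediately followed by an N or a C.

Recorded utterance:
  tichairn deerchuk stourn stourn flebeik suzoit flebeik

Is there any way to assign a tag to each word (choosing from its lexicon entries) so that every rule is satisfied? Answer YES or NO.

Candidates per position — 1:tichairn {R,N}; 2:deerchuk {R,C}; 3:stourn {R}; 4:stourn {R}; 5:flebeik {N}; 6:suzoit {N,R}; 7:flebeik {N}.
One satisfying assignment: N R R R N N N.
Checking: rule 1 holds; rule 2 holds; rule 3 holds; rule 4 holds.

YES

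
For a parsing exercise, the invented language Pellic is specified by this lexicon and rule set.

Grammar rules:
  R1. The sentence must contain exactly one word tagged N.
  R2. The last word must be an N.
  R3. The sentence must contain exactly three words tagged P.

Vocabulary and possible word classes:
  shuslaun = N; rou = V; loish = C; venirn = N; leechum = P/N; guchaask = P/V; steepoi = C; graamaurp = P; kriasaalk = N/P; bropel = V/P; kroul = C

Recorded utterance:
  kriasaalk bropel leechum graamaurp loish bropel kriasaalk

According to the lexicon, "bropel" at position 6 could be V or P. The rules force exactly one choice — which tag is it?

V

Candidates per position — 1:kriasaalk {N,P}; 2:bropel {V,P}; 3:leechum {P,N}; 4:graamaurp {P}; 5:loish {C}; 6:bropel {V,P}; 7:kriasaalk {N,P}.
At position 7, choosing P makes rule 2 impossible to satisfy; hence N.
At position 1, choosing N makes rule 1 impossible to satisfy; hence P.
At position 3, choosing N makes rule 1 impossible to satisfy; hence P.
At position 6, choosing P makes rule 3 impossible to satisfy; hence V.
At position 2, choosing P makes rule 3 impossible to satisfy; hence V.
That leaves exactly one tagging: P V P P C V N.
Rule-by-rule: rule 1 ✓; rule 2 ✓; rule 3 ✓.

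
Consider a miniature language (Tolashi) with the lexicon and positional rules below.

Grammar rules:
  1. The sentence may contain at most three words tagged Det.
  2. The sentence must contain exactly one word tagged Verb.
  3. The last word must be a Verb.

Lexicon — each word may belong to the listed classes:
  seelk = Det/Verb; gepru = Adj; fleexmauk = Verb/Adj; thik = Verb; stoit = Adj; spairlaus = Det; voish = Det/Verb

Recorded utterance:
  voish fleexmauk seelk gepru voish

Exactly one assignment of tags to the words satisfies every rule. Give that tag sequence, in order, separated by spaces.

Candidates per position — 1:voish {Det,Verb}; 2:fleexmauk {Verb,Adj}; 3:seelk {Det,Verb}; 4:gepru {Adj}; 5:voish {Det,Verb}.
Word 5 cannot be Det — rule 3 would then fail for every completion. It is Verb.
Word 1 cannot be Verb — rule 2 would then fail for every completion. It is Det.
Word 2 cannot be Verb — rule 2 would then fail for every completion. It is Adj.
Word 3 cannot be Verb — rule 2 would then fail for every completion. It is Det.
The only consistent sequence is: Det Adj Det Adj Verb.
Check: rule 1 satisfied; rule 2 satisfied; rule 3 satisfied.

Det Adj Det Adj Verb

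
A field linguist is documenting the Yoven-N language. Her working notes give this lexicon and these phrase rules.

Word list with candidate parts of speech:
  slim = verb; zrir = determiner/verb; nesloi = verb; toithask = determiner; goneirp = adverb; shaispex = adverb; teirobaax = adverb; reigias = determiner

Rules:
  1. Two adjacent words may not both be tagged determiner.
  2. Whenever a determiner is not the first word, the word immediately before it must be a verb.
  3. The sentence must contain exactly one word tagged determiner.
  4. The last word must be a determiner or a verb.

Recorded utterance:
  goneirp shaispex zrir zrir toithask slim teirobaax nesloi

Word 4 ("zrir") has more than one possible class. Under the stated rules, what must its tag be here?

Candidates per position — 1:goneirp {adverb}; 2:shaispex {adverb}; 3:zrir {determiner,verb}; 4:zrir {determiner,verb}; 5:toithask {determiner}; 6:slim {verb}; 7:teirobaax {adverb}; 8:nesloi {verb}.
Word 3 cannot be determiner — rule 2 would then fail for every completion. It is verb.
Word 4 cannot be determiner — rule 1 would then fail for every completion. It is verb.
That leaves exactly one tagging: adverb adverb verb verb determiner verb adverb verb.
Checking: rule 1 ✓; rule 2 ✓; rule 3 ✓; rule 4 ✓.

verb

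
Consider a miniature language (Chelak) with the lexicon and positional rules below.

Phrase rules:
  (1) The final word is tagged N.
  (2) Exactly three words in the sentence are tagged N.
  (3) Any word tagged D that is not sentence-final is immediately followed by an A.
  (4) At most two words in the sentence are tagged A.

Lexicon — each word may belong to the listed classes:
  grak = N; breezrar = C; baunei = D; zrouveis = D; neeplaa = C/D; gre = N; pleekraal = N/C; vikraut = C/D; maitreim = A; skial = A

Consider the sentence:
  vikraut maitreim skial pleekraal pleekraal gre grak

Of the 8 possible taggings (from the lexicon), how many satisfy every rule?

Candidates per position — 1:vikraut {C,D}; 2:maitreim {A}; 3:skial {A}; 4:pleekraal {N,C}; 5:pleekraal {N,C}; 6:gre {N}; 7:grak {N}.
There are 8 candidate sequences in total.
The sequences that satisfy every rule: C A A N C N N; C A A C N N N; D A A N C N N; D A A C N N N.
Count = 4.

4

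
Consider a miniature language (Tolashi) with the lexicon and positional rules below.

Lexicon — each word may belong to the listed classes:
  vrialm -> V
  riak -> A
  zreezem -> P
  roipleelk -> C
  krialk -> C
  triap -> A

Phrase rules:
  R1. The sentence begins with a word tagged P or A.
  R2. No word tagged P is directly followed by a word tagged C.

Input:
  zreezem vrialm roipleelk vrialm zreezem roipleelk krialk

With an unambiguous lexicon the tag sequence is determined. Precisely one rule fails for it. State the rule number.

Fixed tagging: P V C V P C C.
Checking each rule: R1 pass, R2 fail.
Only rule 2 fails.

2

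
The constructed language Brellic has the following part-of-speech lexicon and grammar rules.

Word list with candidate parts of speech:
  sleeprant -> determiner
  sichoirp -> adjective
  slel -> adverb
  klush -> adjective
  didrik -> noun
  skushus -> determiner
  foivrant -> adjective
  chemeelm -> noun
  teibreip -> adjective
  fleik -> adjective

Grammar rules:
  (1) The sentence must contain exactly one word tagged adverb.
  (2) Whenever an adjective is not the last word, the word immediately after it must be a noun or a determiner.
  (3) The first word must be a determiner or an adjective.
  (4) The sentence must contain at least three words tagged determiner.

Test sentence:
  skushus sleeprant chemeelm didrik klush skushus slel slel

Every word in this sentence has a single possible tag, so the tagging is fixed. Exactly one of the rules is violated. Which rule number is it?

1

Fixed tagging: determiner determiner noun noun adjective determiner adverb adverb.
Rule check: R1 violated, R2 holds, R3 holds, R4 holds.
Only rule 1 fails.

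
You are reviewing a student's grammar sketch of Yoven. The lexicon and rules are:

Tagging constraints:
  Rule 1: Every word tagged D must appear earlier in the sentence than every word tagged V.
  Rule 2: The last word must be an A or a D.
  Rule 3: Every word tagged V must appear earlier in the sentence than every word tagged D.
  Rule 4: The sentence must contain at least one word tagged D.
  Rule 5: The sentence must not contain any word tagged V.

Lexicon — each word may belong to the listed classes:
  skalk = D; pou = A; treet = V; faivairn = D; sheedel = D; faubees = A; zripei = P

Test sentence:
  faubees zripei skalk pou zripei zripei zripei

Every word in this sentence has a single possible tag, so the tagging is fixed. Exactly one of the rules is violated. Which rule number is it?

2

Fixed tagging: A P D A P P P.
Applying the rules: R1 ok, R2 fails, R3 ok, R4 ok, R5 ok.
Only rule 2 fails.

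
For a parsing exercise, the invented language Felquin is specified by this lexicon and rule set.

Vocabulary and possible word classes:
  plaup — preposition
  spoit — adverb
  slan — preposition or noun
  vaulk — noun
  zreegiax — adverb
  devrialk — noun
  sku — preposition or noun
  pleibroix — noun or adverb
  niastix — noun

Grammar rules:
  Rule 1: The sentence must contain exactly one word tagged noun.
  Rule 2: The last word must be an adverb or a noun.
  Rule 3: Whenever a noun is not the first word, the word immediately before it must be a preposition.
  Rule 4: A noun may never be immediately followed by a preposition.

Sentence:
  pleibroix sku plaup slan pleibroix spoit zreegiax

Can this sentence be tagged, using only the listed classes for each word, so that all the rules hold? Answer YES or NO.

YES

Candidates per position — 1:pleibroix {noun,adverb}; 2:sku {preposition,noun}; 3:plaup {preposition}; 4:slan {preposition,noun}; 5:pleibroix {noun,adverb}; 6:spoit {adverb}; 7:zreegiax {adverb}.
One satisfying assignment: adverb preposition preposition preposition noun adverb adverb.
Rule-by-rule: rule 1 holds; rule 2 holds; rule 3 holds; rule 4 holds.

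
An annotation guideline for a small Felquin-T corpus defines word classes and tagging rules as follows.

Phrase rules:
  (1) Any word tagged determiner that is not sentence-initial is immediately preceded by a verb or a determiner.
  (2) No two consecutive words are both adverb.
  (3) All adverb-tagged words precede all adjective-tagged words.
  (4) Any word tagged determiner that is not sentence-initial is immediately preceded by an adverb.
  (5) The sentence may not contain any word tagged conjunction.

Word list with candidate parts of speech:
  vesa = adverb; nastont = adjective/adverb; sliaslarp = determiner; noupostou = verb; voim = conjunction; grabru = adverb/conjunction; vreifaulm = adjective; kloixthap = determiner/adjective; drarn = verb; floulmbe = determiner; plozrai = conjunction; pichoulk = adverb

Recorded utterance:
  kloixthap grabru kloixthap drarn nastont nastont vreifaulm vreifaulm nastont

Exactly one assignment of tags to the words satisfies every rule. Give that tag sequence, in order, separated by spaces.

determiner adverb adjective verb adjective adjective adjective adjective adjective

Candidates per position — 1:kloixthap {determiner,adjective}; 2:grabru {adverb,conjunction}; 3:kloixthap {determiner,adjective}; 4:drarn {verb}; 5:nastont {adjective,adverb}; 6:nastont {adjective,adverb}; 7:vreifaulm {adjective}; 8:vreifaulm {adjective}; 9:nastont {adjective,adverb}.
Position 2: tagging it conjunction would leave rule 5 unsatisfiable, so it must be adverb.
Position 3: tagging it determiner would leave rule 1 unsatisfiable, so it must be adjective.
Position 5: tagging it adverb would leave rule 3 unsatisfiable, so it must be adjective.
Position 6: tagging it adverb would leave rule 3 unsatisfiable, so it must be adjective.
Position 9: tagging it adverb would leave rule 3 unsatisfiable, so it must be adjective.
Position 1: tagging it adjective would leave rule 3 unsatisfiable, so it must be determiner.
The unique satisfying tagging is: determiner adverb adjective verb adjective adjective adjective adjective adjective.
Check: rule 1 satisfied; rule 2 satisfied; rule 3 satisfied; rule 4 satisfied; rule 5 satisfied.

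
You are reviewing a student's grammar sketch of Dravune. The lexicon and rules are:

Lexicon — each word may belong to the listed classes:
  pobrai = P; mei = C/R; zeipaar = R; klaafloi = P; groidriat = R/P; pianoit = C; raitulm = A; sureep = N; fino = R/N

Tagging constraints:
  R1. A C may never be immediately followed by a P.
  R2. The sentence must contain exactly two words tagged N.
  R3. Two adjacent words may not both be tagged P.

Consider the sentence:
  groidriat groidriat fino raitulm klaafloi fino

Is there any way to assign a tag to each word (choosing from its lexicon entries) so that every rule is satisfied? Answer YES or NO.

Candidates per position — 1:groidriat {R,P}; 2:groidriat {R,P}; 3:fino {R,N}; 4:raitulm {A}; 5:klaafloi {P}; 6:fino {R,N}.
One satisfying assignment: P R N A P N.
Checking: rule 1 ok; rule 2 ok; rule 3 ok.

YES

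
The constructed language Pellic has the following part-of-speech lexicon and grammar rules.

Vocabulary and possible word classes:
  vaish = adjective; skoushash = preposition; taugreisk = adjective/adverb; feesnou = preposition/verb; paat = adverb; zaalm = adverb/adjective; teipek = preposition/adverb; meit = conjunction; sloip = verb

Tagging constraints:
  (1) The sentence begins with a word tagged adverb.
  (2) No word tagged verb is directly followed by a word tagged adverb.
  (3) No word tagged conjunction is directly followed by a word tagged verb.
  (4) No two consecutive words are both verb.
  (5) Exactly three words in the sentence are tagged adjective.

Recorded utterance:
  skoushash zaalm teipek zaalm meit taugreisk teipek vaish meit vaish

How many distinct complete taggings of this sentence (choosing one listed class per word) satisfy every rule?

Candidates per position — 1:skoushash {preposition}; 2:zaalm {adverb,adjective}; 3:teipek {preposition,adverb}; 4:zaalm {adverb,adjective}; 5:meit {conjunction}; 6:taugreisk {adjective,adverb}; 7:teipek {preposition,adverb}; 8:vaish {adjective}; 9:meit {conjunction}; 10:vaish {adjective}.
There are 32 candidate sequences in total.
Rule 1 cannot be satisfied by any choice of tags from the lexicon.
So there is no consistent tagging.
Count = 0.

0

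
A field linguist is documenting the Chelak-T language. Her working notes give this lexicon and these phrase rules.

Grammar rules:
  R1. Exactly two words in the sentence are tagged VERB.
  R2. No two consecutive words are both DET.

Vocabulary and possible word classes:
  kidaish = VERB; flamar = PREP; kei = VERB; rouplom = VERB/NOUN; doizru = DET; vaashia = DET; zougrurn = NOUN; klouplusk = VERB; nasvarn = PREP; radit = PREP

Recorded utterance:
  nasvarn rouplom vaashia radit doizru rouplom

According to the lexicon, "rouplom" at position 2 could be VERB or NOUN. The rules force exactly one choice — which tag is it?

Candidates per position — 1:nasvarn {PREP}; 2:rouplom {VERB,NOUN}; 3:vaashia {DET}; 4:radit {PREP}; 5:doizru {DET}; 6:rouplom {VERB,NOUN}.
Word 2 cannot be NOUN — rule 1 would then fail for every completion. It is VERB.
Word 6 cannot be NOUN — rule 1 would then fail for every completion. It is VERB.
The unique satisfying tagging is: PREP VERB DET PREP DET VERB.
Verifying each rule — rule 1 satisfied; rule 2 satisfied.

VERB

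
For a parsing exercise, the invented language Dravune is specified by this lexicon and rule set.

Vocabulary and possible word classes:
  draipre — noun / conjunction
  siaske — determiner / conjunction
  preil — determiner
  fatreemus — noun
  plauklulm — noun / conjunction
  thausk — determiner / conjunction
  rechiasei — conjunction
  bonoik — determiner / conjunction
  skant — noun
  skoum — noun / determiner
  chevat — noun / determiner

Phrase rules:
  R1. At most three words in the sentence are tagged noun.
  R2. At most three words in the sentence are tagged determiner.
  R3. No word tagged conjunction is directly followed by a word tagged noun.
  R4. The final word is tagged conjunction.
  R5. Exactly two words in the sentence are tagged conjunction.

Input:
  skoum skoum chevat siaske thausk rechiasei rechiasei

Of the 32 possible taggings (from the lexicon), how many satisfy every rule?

Candidates per position — 1:skoum {noun,determiner}; 2:skoum {noun,determiner}; 3:chevat {noun,determiner}; 4:siaske {determiner,conjunction}; 5:thausk {determiner,conjunction}; 6:rechiasei {conjunction}; 7:rechiasei {conjunction}.
There are 32 candidate sequences in total.
The sequences that satisfy every rule: noun noun noun determiner determiner conjunction conjunction; noun noun determiner determiner determiner conjunction conjunction; noun determiner noun determiner determiner conjunction conjunction; determiner noun noun determiner determiner conjunction conjunction.
Count = 4.

4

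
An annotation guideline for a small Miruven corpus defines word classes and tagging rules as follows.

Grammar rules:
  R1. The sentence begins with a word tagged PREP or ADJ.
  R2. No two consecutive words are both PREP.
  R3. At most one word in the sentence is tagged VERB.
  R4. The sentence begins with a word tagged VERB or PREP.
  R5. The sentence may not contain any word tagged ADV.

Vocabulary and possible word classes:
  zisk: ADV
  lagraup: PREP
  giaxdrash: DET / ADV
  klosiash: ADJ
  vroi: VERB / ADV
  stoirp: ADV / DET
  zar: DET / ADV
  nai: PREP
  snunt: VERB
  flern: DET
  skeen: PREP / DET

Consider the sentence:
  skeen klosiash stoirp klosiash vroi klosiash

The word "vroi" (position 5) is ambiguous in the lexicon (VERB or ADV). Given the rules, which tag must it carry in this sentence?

VERB

Candidates per position — 1:skeen {PREP,DET}; 2:klosiash {ADJ}; 3:stoirp {ADV,DET}; 4:klosiash {ADJ}; 5:vroi {VERB,ADV}; 6:klosiash {ADJ}.
At position 1, choosing DET makes rule 1 impossible to satisfy; hence PREP.
At position 3, choosing ADV makes rule 5 impossible to satisfy; hence DET.
At position 5, choosing ADV makes rule 5 impossible to satisfy; hence VERB.
That leaves exactly one tagging: PREP ADJ DET ADJ VERB ADJ.
Check: rule 1 holds; rule 2 holds; rule 3 holds; rule 4 holds; rule 5 holds.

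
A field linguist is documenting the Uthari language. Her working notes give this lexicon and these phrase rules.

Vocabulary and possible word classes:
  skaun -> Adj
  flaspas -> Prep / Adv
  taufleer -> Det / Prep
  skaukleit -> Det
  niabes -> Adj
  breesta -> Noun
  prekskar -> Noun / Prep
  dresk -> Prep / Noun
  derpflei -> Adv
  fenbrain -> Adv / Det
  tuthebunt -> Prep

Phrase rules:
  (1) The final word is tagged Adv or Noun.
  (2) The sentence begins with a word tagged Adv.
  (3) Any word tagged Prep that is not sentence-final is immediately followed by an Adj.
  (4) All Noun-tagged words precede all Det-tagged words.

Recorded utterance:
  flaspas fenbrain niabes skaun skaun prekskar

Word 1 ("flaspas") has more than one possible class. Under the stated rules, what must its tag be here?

Adv

Candidates per position — 1:flaspas {Prep,Adv}; 2:fenbrain {Adv,Det}; 3:niabes {Adj}; 4:skaun {Adj}; 5:skaun {Adj}; 6:prekskar {Noun,Prep}.
If word 1 were Prep, no tagging could satisfy rule 2; so word 1 is Adv.
If word 6 were Prep, no tagging could satisfy rule 1; so word 6 is Noun.
If word 2 were Det, no tagging could satisfy rule 4; so word 2 is Adv.
The unique satisfying tagging is: Adv Adv Adj Adj Adj Noun.
Checking: rule 1 satisfied; rule 2 satisfied; rule 3 satisfied; rule 4 satisfied.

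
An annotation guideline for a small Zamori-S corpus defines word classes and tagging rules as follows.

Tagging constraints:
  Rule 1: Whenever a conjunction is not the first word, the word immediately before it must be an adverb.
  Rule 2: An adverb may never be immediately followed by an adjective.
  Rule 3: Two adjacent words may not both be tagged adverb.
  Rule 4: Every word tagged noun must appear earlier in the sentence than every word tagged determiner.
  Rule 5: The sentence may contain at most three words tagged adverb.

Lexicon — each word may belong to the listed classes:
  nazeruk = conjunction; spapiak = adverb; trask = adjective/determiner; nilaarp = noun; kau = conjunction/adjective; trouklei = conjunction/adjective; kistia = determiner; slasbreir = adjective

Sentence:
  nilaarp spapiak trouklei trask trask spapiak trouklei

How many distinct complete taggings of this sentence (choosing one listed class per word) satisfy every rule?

Candidates per position — 1:nilaarp {noun}; 2:spapiak {adverb}; 3:trouklei {conjunction,adjective}; 4:trask {adjective,determiner}; 5:trask {adjective,determiner}; 6:spapiak {adverb}; 7:trouklei {conjunction,adjective}.
There are 16 candidate sequences in total.
The sequences that satisfy every rule: noun adverb conjunction adjective adjective adverb conjunction; noun adverb conjunction adjective determiner adverb conjunction; noun adverb conjunction determiner adjective adverb conjunction; noun adverb conjunction determiner determiner adverb conjunction.
Count = 4.

4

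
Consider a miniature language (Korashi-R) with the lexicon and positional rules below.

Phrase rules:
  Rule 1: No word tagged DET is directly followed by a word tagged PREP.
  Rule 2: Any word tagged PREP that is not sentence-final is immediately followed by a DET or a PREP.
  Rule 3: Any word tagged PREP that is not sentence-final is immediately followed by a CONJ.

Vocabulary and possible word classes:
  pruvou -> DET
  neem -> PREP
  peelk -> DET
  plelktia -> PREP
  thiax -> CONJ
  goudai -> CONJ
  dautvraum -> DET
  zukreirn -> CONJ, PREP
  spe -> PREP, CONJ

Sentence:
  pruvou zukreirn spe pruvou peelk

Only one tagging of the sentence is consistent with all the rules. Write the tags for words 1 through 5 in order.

Candidates per position — 1:pruvou {DET}; 2:zukreirn {CONJ,PREP}; 3:spe {PREP,CONJ}; 4:pruvou {DET}; 5:peelk {DET}.
Position 2: PREP is ruled out by rule 1; that leaves CONJ.
Position 3: PREP is ruled out by rule 3; that leaves CONJ.
That leaves exactly one tagging: DET CONJ CONJ DET DET.
Checking: rule 1 ✓; rule 2 ✓; rule 3 ✓.

DET CONJ CONJ DET DET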